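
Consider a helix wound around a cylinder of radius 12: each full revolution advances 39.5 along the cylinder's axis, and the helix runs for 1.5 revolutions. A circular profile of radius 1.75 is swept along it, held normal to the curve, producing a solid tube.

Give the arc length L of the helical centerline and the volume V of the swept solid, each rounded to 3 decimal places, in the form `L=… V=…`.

L=127.678 V=1228.402

2πR = 2π·12 = 75.398224
per-turn = √(75.398224² + 39.5²) = √(5684.8921 + 1560.25) = √7245.1421 = 85.118401
L = 1.5 × 85.118401 = 127.677601
V = π·1.75² × L = 9.621128 × 127.677601 = 1228.402479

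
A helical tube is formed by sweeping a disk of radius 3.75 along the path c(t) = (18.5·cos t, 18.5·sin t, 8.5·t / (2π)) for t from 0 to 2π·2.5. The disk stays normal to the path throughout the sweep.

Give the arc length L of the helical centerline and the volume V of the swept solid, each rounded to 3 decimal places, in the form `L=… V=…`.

L=291.373 V=12872.475

2πR = 2π·18.5 = 116.238928
per-turn = √(116.238928² + 8.5²) = √(13511.4884 + 72.25) = √13583.7384 = 116.549296
L = 2.5 × 116.549296 = 291.373240
V = π·3.75² × L = 44.178647 × 291.373240 = 12872.475438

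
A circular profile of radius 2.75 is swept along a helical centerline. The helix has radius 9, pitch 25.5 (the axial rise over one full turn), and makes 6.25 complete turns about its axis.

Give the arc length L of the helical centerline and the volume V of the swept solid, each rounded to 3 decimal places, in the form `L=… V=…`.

L=387.702 V=9211.130

2πR = 2π·9 = 56.548668
per-turn = √(56.548668² + 25.5²) = √(3197.7518 + 650.25) = √3848.0018 = 62.032264
L = 6.25 × 62.032264 = 387.701652
V = π·2.75² × L = 23.758294 × 387.701652 = 9211.130015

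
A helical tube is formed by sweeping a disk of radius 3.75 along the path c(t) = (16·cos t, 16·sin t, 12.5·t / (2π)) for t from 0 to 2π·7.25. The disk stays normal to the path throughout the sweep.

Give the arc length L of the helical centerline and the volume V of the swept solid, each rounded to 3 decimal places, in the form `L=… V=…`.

L=734.462 V=32447.539

2πR = 2π·16 = 100.530965
per-turn = √(100.530965² + 12.5²) = √(10106.4749 + 156.25) = √10262.7249 = 101.305108
L = 7.25 × 101.305108 = 734.462033
V = π·3.75² × L = 44.178647 × 734.462033 = 32447.538664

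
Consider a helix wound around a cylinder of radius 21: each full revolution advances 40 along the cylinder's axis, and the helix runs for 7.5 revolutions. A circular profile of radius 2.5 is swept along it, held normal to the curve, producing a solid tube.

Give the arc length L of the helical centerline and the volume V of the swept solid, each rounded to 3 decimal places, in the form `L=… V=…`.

2πR = 2π·21 = 131.946891
per-turn = √(131.946891² + 40²) = √(17409.9822 + 1600) = √19009.9822 = 137.876692
L = 7.5 × 137.876692 = 1034.075189
V = π·2.5² × L = 19.634954 × 1034.075189 = 20304.018858

L=1034.075 V=20304.019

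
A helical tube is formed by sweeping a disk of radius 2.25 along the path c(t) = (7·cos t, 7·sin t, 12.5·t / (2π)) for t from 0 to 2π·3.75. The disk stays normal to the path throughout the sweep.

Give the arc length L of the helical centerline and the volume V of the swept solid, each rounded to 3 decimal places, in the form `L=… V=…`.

2πR = 2π·7 = 43.982297
per-turn = √(43.982297² + 12.5²) = √(1934.4425 + 156.25) = √2090.6925 = 45.724091
L = 3.75 × 45.724091 = 171.465340
V = π·2.25² × L = 15.904313 × 171.465340 = 2727.038400

L=171.465 V=2727.038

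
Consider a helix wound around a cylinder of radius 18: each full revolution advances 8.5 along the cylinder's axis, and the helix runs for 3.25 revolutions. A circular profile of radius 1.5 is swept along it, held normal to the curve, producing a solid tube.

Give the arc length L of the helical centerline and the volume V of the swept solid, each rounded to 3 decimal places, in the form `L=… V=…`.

2πR = 2π·18 = 113.097336
per-turn = √(113.097336² + 8.5²) = √(12791.0073 + 72.25) = √12863.2573 = 113.416301
L = 3.25 × 113.416301 = 368.602978
V = π·1.5² × L = 7.068583 × 368.602978 = 2605.500916

L=368.603 V=2605.501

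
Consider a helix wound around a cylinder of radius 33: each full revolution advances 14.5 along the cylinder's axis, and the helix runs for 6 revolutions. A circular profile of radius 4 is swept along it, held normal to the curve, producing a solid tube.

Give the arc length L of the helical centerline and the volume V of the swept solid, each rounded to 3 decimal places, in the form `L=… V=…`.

L=1247.109 V=62686.536

2πR = 2π·33 = 207.345115
per-turn = √(207.345115² + 14.5²) = √(42991.9968 + 210.25) = √43202.2468 = 207.851502
L = 6 × 207.851502 = 1247.109010
V = π·4² × L = 50.265482 × 1247.109010 = 62686.536084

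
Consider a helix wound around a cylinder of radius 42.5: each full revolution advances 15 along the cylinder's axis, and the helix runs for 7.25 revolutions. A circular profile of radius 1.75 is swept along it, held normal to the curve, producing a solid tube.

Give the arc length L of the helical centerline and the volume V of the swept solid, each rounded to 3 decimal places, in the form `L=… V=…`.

2πR = 2π·42.5 = 267.035376
per-turn = √(267.035376² + 15²) = √(71307.8918 + 225) = √71532.8918 = 267.456336
L = 7.25 × 267.456336 = 1939.058438
V = π·1.75² × L = 9.621128 × 1939.058438 = 18655.928463

L=1939.058 V=18655.928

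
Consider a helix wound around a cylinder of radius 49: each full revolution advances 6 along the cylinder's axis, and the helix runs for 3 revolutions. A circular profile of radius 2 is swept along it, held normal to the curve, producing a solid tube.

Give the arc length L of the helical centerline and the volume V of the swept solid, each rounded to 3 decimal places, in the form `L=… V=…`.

L=923.804 V=11608.859

2πR = 2π·49 = 307.876080
per-turn = √(307.876080² + 6²) = √(94787.6807 + 36) = √94823.6807 = 307.934540
L = 3 × 307.934540 = 923.803619
V = π·2² × L = 12.566371 × 923.803619 = 11608.858648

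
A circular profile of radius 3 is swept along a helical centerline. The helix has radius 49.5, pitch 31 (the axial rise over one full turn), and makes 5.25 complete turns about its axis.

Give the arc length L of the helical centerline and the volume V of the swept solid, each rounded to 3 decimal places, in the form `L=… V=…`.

2πR = 2π·49.5 = 311.017673
per-turn = √(311.017673² + 31²) = √(96731.9927 + 961) = √97692.9927 = 312.558783
L = 5.25 × 312.558783 = 1640.933610
V = π·3² × L = 28.274334 × 1640.933610 = 46396.304766

L=1640.934 V=46396.305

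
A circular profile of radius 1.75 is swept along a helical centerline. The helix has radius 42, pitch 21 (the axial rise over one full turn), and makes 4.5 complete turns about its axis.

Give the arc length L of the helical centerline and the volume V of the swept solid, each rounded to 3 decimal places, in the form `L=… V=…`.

2πR = 2π·42 = 263.893783
per-turn = √(263.893783² + 21²) = √(69639.9287 + 441) = √70080.9287 = 264.728028
L = 4.5 × 264.728028 = 1191.276125
V = π·1.75² × L = 9.621128 × 1191.276125 = 11461.419485

L=1191.276 V=11461.419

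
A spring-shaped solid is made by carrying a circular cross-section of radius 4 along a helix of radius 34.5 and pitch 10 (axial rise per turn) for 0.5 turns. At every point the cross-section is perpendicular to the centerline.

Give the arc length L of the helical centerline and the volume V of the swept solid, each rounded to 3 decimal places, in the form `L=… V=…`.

L=108.500 V=5453.816

2πR = 2π·34.5 = 216.769893
per-turn = √(216.769893² + 10²) = √(46989.1866 + 100) = √47089.1866 = 217.000430
L = 0.5 × 217.000430 = 108.500215
V = π·4² × L = 50.265482 × 108.500215 = 5453.815650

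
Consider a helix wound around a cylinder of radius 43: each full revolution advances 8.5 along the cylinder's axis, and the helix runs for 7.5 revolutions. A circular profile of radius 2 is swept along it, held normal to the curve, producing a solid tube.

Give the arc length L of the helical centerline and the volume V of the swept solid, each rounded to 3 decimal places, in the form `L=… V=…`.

L=2027.330 V=25476.178

2πR = 2π·43 = 270.176968
per-turn = √(270.176968² + 8.5²) = √(72995.5942 + 72.25) = √73067.8442 = 270.310644
L = 7.5 × 270.310644 = 2027.329828
V = π·2² × L = 12.566371 × 2027.329828 = 25476.177982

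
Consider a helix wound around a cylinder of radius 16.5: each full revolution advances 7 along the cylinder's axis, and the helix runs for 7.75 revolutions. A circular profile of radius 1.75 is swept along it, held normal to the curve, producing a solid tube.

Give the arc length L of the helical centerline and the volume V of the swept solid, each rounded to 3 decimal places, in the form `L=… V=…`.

L=805.292 V=7747.814

2πR = 2π·16.5 = 103.672558
per-turn = √(103.672558² + 7²) = √(10747.9992 + 49) = √10796.9992 = 103.908610
L = 7.75 × 103.908610 = 805.291726
V = π·1.75² × L = 9.621128 × 805.291726 = 7747.814372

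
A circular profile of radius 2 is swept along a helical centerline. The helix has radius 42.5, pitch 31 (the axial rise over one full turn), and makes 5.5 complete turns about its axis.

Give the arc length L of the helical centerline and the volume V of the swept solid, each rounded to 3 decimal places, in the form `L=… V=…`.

2πR = 2π·42.5 = 267.035376
per-turn = √(267.035376² + 31²) = √(71307.8918 + 961) = √72268.8918 = 268.828741
L = 5.5 × 268.828741 = 1478.558074
V = π·2² × L = 12.566371 × 1478.558074 = 18580.108727

L=1478.558 V=18580.109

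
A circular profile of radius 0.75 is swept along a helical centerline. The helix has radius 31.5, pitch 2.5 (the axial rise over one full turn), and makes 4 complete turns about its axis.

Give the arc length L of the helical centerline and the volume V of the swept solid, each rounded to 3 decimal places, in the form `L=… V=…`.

2πR = 2π·31.5 = 197.920337
per-turn = √(197.920337² + 2.5²) = √(39172.4599 + 6.25) = √39178.7099 = 197.936126
L = 4 × 197.936126 = 791.744503
V = π·0.75² × L = 1.767146 × 791.744503 = 1399.128027

L=791.745 V=1399.128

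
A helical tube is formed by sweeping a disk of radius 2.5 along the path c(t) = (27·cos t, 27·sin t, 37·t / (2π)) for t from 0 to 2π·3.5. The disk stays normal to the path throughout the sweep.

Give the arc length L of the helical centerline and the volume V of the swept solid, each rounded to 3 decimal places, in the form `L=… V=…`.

L=607.719 V=11932.535

2πR = 2π·27 = 169.646003
per-turn = √(169.646003² + 37²) = √(28779.7664 + 1369) = √30148.7664 = 173.634001
L = 3.5 × 173.634001 = 607.719005
V = π·2.5² × L = 19.634954 × 607.719005 = 11932.534756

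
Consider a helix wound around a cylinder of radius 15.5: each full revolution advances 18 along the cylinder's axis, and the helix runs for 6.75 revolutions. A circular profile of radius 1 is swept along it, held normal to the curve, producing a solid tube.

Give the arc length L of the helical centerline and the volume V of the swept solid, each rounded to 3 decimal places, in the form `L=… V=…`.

2πR = 2π·15.5 = 97.389372
per-turn = √(97.389372² + 18²) = √(9484.6898 + 324) = √9808.6898 = 99.038830
L = 6.75 × 99.038830 = 668.512102
V = π·1² × L = 3.141593 × 668.512102 = 2100.192708

L=668.512 V=2100.193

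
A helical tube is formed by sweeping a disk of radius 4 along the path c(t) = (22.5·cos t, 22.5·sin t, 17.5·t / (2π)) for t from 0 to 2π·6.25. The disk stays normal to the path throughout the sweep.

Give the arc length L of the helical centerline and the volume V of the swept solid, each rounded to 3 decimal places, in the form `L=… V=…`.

2πR = 2π·22.5 = 141.371669
per-turn = √(141.371669² + 17.5²) = √(19985.9489 + 306.25) = √20292.1989 = 142.450689
L = 6.25 × 142.450689 = 890.316809
V = π·4² × L = 50.265482 × 890.316809 = 44752.203934

L=890.317 V=44752.204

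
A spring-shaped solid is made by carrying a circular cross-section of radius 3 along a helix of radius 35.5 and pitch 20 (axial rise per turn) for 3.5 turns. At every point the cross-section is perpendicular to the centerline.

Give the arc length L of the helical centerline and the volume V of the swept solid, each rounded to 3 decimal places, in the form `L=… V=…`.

L=783.818 V=22161.925

2πR = 2π·35.5 = 223.053078
per-turn = √(223.053078² + 20²) = √(49752.6758 + 400) = √50152.6758 = 223.947931
L = 3.5 × 223.947931 = 783.817758
V = π·3² × L = 28.274334 × 783.817758 = 22161.925004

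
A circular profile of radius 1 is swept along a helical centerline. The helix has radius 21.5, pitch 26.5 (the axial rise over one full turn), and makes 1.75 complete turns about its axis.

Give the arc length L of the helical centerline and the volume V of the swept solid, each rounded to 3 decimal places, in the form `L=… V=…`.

L=240.911 V=756.843

2πR = 2π·21.5 = 135.088484
per-turn = √(135.088484² + 26.5²) = √(18248.8985 + 702.25) = √18951.1485 = 137.663171
L = 1.75 × 137.663171 = 240.910549
V = π·1² × L = 3.141593 × 240.910549 = 756.842809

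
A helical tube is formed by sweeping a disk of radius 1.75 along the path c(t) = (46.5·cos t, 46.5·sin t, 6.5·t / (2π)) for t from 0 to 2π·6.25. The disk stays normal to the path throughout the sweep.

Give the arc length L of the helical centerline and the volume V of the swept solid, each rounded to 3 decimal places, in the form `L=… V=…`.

2πR = 2π·46.5 = 292.168117
per-turn = √(292.168117² + 6.5²) = √(85362.2085 + 42.25) = √85404.4585 = 292.240412
L = 6.25 × 292.240412 = 1826.502576
V = π·1.75² × L = 9.621128 × 1826.502576 = 17573.014162

L=1826.503 V=17573.014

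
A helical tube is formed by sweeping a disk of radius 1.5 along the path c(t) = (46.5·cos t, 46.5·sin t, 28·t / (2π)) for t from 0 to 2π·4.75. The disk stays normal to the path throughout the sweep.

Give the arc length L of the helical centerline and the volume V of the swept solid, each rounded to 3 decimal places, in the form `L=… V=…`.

L=1394.157 V=9854.715

2πR = 2π·46.5 = 292.168117
per-turn = √(292.168117² + 28²) = √(85362.2085 + 784) = √86146.2085 = 293.506743
L = 4.75 × 293.506743 = 1394.157032
V = π·1.5² × L = 7.068583 × 1394.157032 = 9854.715348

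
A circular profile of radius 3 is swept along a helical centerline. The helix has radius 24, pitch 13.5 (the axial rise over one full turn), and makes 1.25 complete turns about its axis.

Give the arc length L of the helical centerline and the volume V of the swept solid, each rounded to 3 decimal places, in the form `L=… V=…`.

2πR = 2π·24 = 150.796447
per-turn = √(150.796447² + 13.5²) = √(22739.5685 + 182.25) = √22921.8185 = 151.399533
L = 1.25 × 151.399533 = 189.249416
V = π·3² × L = 28.274334 × 189.249416 = 5350.901176

L=189.249 V=5350.901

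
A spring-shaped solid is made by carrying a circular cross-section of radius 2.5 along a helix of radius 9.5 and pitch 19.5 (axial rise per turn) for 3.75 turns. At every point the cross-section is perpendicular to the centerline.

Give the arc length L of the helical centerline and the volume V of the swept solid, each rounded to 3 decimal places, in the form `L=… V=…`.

2πR = 2π·9.5 = 59.690260
per-turn = √(59.690260² + 19.5²) = √(3562.9272 + 380.25) = √3943.1772 = 62.794723
L = 3.75 × 62.794723 = 235.480210
V = π·2.5² × L = 19.634954 × 235.480210 = 4623.643108

L=235.480 V=4623.643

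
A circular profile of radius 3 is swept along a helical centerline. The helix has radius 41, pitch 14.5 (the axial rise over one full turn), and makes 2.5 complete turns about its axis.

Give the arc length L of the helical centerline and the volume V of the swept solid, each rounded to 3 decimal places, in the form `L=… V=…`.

2πR = 2π·41 = 257.610598
per-turn = √(257.610598² + 14.5²) = √(66363.2200 + 210.25) = √66573.4700 = 258.018352
L = 2.5 × 258.018352 = 645.045880
V = π·3² × L = 28.274334 × 645.045880 = 18238.242584

L=645.046 V=18238.243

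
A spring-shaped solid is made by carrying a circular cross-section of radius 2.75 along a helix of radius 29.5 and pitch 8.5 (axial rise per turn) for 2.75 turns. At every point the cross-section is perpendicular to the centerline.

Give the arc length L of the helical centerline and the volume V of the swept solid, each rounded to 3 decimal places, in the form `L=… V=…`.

2πR = 2π·29.5 = 185.353967
per-turn = √(185.353967² + 8.5²) = √(34356.0929 + 72.25) = √34428.3429 = 185.548762
L = 2.75 × 185.548762 = 510.259094
V = π·2.75² × L = 23.758294 × 510.259094 = 12122.885805

L=510.259 V=12122.886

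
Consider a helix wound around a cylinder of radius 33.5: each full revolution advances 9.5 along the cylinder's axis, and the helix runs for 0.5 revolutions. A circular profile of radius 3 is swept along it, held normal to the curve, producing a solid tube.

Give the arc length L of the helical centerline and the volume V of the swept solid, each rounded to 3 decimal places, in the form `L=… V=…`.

L=105.350 V=2978.715

2πR = 2π·33.5 = 210.486708
per-turn = √(210.486708² + 9.5²) = √(44304.6542 + 90.25) = √44394.9042 = 210.700983
L = 0.5 × 210.700983 = 105.350491
V = π·3² × L = 28.274334 × 105.350491 = 2978.714969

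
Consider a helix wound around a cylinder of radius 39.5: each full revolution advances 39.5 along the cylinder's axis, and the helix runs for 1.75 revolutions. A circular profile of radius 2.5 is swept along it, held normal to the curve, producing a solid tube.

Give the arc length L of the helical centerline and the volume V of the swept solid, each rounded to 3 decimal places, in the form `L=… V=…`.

2πR = 2π·39.5 = 248.185820
per-turn = √(248.185820² + 39.5²) = √(61596.2011 + 1560.25) = √63156.4511 = 251.309473
L = 1.75 × 251.309473 = 439.791577
V = π·2.5² × L = 19.634954 × 439.791577 = 8635.287426

L=439.792 V=8635.287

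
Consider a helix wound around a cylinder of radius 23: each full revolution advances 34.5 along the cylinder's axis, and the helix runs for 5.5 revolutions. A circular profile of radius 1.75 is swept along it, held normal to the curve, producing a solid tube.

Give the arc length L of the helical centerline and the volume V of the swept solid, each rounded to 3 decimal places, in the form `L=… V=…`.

2πR = 2π·23 = 144.513262
per-turn = √(144.513262² + 34.5²) = √(20884.0829 + 1190.25) = √22074.3329 = 148.574335
L = 5.5 × 148.574335 = 817.158841
V = π·1.75² × L = 9.621128 × 817.158841 = 7861.989394

L=817.159 V=7861.989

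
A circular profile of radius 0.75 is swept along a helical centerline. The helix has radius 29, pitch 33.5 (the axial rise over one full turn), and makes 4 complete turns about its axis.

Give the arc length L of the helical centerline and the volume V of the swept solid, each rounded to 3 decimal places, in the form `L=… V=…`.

2πR = 2π·29 = 182.212374
per-turn = √(182.212374² + 33.5²) = √(33201.3492 + 1122.25) = √34323.5992 = 185.266293
L = 4 × 185.266293 = 741.065171
V = π·0.75² × L = 1.767146 × 741.065171 = 1309.570254

L=741.065 V=1309.570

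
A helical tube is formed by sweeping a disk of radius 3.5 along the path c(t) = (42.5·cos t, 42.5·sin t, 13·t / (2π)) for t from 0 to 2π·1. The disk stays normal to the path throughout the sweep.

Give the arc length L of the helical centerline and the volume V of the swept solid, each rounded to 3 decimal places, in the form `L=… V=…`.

L=267.352 V=10288.896

2πR = 2π·42.5 = 267.035376
per-turn = √(267.035376² + 13²) = √(71307.8918 + 169) = √71476.8918 = 267.351626
L = 1 × 267.351626 = 267.351626
V = π·3.5² × L = 38.484510 × 267.351626 = 10288.896317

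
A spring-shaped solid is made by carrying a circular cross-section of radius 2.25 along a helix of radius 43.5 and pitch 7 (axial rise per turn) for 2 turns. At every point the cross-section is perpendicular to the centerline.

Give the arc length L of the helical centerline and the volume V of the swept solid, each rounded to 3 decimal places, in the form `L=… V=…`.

2πR = 2π·43.5 = 273.318561
per-turn = √(273.318561² + 7²) = √(74703.0357 + 49) = √74752.0357 = 273.408185
L = 2 × 273.408185 = 546.816370
V = π·2.25² × L = 15.904313 × 546.816370 = 8696.738603

L=546.816 V=8696.739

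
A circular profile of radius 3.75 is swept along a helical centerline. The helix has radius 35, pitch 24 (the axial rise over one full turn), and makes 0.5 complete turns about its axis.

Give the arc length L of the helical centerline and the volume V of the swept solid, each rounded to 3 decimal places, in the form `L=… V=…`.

L=110.609 V=4886.539

2πR = 2π·35 = 219.911486
per-turn = √(219.911486² + 24²) = √(48361.0616 + 576) = √48937.0616 = 221.217227
L = 0.5 × 221.217227 = 110.608614
V = π·3.75² × L = 44.178647 × 110.608614 = 4886.538859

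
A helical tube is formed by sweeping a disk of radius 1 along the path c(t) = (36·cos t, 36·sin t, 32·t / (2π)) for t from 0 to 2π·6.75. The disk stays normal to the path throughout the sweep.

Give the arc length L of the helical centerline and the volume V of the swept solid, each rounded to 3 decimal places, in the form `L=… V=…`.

2πR = 2π·36 = 226.194671
per-turn = √(226.194671² + 32²) = √(51164.0292 + 1024) = √52188.0292 = 228.446994
L = 6.75 × 228.446994 = 1542.017212
V = π·1² × L = 3.141593 × 1542.017212 = 4844.389944

L=1542.017 V=4844.390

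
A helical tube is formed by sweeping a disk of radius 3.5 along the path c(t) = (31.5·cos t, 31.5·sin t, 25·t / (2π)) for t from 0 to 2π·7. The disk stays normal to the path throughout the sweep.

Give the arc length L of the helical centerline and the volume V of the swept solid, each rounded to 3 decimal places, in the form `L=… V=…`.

2πR = 2π·31.5 = 197.920337
per-turn = √(197.920337² + 25²) = √(39172.4599 + 625) = √39797.4599 = 199.493007
L = 7 × 199.493007 = 1396.451049
V = π·3.5² × L = 38.484510 × 1396.451049 = 53741.734386

L=1396.451 V=53741.734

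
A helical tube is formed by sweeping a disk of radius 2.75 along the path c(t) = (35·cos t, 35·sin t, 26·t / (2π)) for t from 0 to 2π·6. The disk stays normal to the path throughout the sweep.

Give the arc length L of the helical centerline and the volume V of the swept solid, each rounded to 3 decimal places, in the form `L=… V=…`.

2πR = 2π·35 = 219.911486
per-turn = √(219.911486² + 26²) = √(48361.0616 + 676) = √49037.0616 = 221.443134
L = 6 × 221.443134 = 1328.658804
V = π·2.75² × L = 23.758294 × 1328.658804 = 31566.667070

L=1328.659 V=31566.667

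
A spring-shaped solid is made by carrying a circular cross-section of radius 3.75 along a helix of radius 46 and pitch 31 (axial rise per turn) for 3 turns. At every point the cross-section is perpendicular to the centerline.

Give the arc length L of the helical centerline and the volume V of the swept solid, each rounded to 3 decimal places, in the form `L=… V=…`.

L=872.053 V=38526.110

2πR = 2π·46 = 289.026524
per-turn = √(289.026524² + 31²) = √(83536.3317 + 961) = √84497.3317 = 290.684247
L = 3 × 290.684247 = 872.052742
V = π·3.75² × L = 44.178647 × 872.052742 = 38526.109986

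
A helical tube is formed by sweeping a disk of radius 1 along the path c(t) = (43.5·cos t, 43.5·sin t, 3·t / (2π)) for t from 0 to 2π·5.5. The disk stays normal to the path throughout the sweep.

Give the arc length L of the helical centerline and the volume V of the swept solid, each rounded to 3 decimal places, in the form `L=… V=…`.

2πR = 2π·43.5 = 273.318561
per-turn = √(273.318561² + 3²) = √(74703.0357 + 9) = √74712.0357 = 273.335025
L = 5.5 × 273.335025 = 1503.342636
V = π·1² × L = 3.141593 × 1503.342636 = 4722.890180

L=1503.343 V=4722.890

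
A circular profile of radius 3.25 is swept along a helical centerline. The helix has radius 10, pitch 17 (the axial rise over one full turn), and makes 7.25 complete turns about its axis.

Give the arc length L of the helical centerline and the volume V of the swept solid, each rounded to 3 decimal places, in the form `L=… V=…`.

2πR = 2π·10 = 62.831853
per-turn = √(62.831853² + 17²) = √(3947.8418 + 289) = √4236.8418 = 65.091027
L = 7.25 × 65.091027 = 471.909944
V = π·3.25² × L = 33.183072 × 471.909944 = 15659.421832

L=471.910 V=15659.422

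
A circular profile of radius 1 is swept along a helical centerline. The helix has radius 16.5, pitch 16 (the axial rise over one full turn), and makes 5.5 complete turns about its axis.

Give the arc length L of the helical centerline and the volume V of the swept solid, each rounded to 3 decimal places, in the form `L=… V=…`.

2πR = 2π·16.5 = 103.672558
per-turn = √(103.672558² + 16²) = √(10747.9992 + 256) = √11003.9992 = 104.899948
L = 5.5 × 104.899948 = 576.949717
V = π·1² × L = 3.141593 × 576.949717 = 1812.540991

L=576.950 V=1812.541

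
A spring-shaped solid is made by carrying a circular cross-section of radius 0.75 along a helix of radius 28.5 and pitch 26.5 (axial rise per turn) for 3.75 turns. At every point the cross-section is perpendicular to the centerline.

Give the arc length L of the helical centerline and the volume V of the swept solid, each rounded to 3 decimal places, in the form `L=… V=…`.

2πR = 2π·28.5 = 179.070781
per-turn = √(179.070781² + 26.5²) = √(32066.3447 + 702.25) = √32768.5947 = 181.020979
L = 3.75 × 181.020979 = 678.828670
V = π·0.75² × L = 1.767146 × 678.828670 = 1199.589279

L=678.829 V=1199.589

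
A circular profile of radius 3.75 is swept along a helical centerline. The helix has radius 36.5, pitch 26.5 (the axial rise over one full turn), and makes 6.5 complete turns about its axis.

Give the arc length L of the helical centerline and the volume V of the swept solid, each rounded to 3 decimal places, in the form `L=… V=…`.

2πR = 2π·36.5 = 229.336264
per-turn = √(229.336264² + 26.5²) = √(52595.1219 + 702.25) = √53297.3719 = 230.862236
L = 6.5 × 230.862236 = 1500.604532
V = π·3.75² × L = 44.178647 × 1500.604532 = 66294.677433

L=1500.605 V=66294.677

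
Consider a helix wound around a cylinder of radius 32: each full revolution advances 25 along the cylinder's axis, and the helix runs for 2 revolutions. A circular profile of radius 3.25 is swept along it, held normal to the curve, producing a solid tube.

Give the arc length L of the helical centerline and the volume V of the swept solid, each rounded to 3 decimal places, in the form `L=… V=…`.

2πR = 2π·32 = 201.061930
per-turn = √(201.061930² + 25²) = √(40425.8996 + 625) = √41050.8996 = 202.610216
L = 2 × 202.610216 = 405.220432
V = π·3.25² × L = 33.183072 × 405.220432 = 13446.458934

L=405.220 V=13446.459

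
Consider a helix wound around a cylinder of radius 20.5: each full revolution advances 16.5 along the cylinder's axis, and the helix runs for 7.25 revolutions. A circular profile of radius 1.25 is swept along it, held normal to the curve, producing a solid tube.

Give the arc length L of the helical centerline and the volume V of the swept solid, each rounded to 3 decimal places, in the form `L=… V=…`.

L=941.469 V=4621.426

2πR = 2π·20.5 = 128.805299
per-turn = √(128.805299² + 16.5²) = √(16590.8050 + 272.25) = √16863.0550 = 129.857826
L = 7.25 × 129.857826 = 941.469239
V = π·1.25² × L = 4.908739 × 941.469239 = 4621.426321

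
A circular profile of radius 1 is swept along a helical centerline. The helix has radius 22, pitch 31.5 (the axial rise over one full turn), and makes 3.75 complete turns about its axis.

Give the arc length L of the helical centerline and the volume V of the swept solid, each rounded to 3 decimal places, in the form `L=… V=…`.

2πR = 2π·22 = 138.230077
per-turn = √(138.230077² + 31.5²) = √(19107.5541 + 992.25) = √20099.8041 = 141.773778
L = 3.75 × 141.773778 = 531.651667
V = π·1² × L = 3.141593 × 531.651667 = 1670.232973

L=531.652 V=1670.233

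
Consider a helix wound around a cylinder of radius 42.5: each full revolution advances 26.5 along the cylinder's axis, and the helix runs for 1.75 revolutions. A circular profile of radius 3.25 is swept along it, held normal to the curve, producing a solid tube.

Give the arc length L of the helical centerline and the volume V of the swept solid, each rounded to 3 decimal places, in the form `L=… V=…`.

2πR = 2π·42.5 = 267.035376
per-turn = √(267.035376² + 26.5²) = √(71307.8918 + 702.25) = √72010.1418 = 268.347055
L = 1.75 × 268.347055 = 469.607346
V = π·3.25² × L = 33.183072 × 469.607346 = 15583.014558

L=469.607 V=15583.015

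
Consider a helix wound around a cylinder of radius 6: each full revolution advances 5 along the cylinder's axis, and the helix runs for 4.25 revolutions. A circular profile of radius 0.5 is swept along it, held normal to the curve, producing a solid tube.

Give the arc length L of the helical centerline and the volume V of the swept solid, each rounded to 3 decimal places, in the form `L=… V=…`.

2πR = 2π·6 = 37.699112
per-turn = √(37.699112² + 5²) = √(1421.2230 + 25) = √1446.2230 = 38.029239
L = 4.25 × 38.029239 = 161.624267
V = π·0.5² × L = 0.785398 × 161.624267 = 126.939402

L=161.624 V=126.939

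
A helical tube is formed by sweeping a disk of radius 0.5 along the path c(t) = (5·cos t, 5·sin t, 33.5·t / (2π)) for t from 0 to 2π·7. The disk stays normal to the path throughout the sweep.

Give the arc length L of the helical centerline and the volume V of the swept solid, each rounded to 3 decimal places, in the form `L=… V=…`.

L=321.483 V=252.492

2πR = 2π·5 = 31.415927
per-turn = √(31.415927² + 33.5²) = √(986.9604 + 1122.25) = √2109.2104 = 45.926141
L = 7 × 45.926141 = 321.482988
V = π·0.5² × L = 0.785398 × 321.482988 = 252.492148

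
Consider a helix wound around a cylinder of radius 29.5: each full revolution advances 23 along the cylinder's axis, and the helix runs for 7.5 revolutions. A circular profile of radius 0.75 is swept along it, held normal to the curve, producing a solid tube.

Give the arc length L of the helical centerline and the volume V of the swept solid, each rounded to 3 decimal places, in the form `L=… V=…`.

L=1400.816 V=2475.447

2πR = 2π·29.5 = 185.353967
per-turn = √(185.353967² + 23²) = √(34356.0929 + 529) = √34885.0929 = 186.775515
L = 7.5 × 186.775515 = 1400.816361
V = π·0.75² × L = 1.767146 × 1400.816361 = 2475.446843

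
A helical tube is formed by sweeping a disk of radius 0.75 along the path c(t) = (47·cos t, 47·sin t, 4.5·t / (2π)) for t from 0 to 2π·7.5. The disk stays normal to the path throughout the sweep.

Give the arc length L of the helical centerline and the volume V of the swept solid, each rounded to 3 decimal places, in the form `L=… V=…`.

L=2215.080 V=3914.369

2πR = 2π·47 = 295.309709
per-turn = √(295.309709² + 4.5²) = √(87207.8245 + 20.25) = √87228.0745 = 295.343993
L = 7.5 × 295.343993 = 2215.079951
V = π·0.75² × L = 1.767146 × 2215.079951 = 3914.369382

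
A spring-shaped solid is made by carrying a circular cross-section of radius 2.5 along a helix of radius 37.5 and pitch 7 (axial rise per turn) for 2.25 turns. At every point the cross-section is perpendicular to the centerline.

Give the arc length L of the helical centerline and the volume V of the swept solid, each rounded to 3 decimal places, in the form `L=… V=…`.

L=530.378 V=10413.941

2πR = 2π·37.5 = 235.619449
per-turn = √(235.619449² + 7²) = √(55516.5248 + 49) = √55565.5248 = 235.723407
L = 2.25 × 235.723407 = 530.377666
V = π·2.5² × L = 19.634954 × 530.377666 = 10413.941129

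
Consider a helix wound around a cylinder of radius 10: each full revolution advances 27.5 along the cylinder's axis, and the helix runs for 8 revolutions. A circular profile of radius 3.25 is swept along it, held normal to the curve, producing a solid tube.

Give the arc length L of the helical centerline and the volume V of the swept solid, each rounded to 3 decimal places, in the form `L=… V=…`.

2πR = 2π·10 = 62.831853
per-turn = √(62.831853² + 27.5²) = √(3947.8418 + 756.25) = √4704.0918 = 68.586382
L = 8 × 68.586382 = 548.691054
V = π·3.25² × L = 33.183072 × 548.691054 = 18207.254970

L=548.691 V=18207.255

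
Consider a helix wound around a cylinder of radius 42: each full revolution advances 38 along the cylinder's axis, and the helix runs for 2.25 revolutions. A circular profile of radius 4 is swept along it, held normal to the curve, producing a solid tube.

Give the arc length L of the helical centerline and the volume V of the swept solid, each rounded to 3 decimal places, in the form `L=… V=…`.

2πR = 2π·42 = 263.893783
per-turn = √(263.893783² + 38²) = √(69639.9287 + 1444) = √71083.9287 = 266.615695
L = 2.25 × 266.615695 = 599.885313
V = π·4² × L = 50.265482 × 599.885313 = 30153.524680

L=599.885 V=30153.525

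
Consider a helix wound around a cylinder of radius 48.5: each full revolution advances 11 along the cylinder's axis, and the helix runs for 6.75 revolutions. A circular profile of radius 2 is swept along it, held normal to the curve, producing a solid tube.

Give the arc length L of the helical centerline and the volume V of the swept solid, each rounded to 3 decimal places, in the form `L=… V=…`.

L=2058.297 V=25865.329

2πR = 2π·48.5 = 304.734487
per-turn = √(304.734487² + 11²) = √(92863.1078 + 121) = √92984.1078 = 304.932956
L = 6.75 × 304.932956 = 2058.297455
V = π·2² × L = 12.566371 × 2058.297455 = 25865.328651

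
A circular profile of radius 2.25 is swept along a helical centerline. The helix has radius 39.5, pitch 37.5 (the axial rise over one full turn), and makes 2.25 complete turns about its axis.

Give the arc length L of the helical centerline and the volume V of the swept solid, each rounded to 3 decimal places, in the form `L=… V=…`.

L=564.757 V=8982.064

2πR = 2π·39.5 = 248.185820
per-turn = √(248.185820² + 37.5²) = √(61596.2011 + 1406.25) = √63002.4511 = 251.002891
L = 2.25 × 251.002891 = 564.756504
V = π·2.25² × L = 15.904313 × 564.756504 = 8982.064096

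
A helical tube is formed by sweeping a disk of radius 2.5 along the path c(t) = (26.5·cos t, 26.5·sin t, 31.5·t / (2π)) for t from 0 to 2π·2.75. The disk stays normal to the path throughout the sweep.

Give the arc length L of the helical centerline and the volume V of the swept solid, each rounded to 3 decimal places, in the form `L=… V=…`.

2πR = 2π·26.5 = 166.504411
per-turn = √(166.504411² + 31.5²) = √(27723.7188 + 992.25) = √28715.9688 = 169.457867
L = 2.75 × 169.457867 = 466.009135
V = π·2.5² × L = 19.634954 × 466.009135 = 9150.067966

L=466.009 V=9150.068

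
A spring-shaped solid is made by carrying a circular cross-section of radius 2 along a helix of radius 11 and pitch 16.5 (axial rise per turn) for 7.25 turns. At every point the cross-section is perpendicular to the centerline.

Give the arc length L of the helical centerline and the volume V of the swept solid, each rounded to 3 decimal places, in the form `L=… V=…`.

2πR = 2π·11 = 69.115038
per-turn = √(69.115038² + 16.5²) = √(4776.8885 + 272.25) = √5049.1385 = 71.057290
L = 7.25 × 71.057290 = 515.165356
V = π·2² × L = 12.566371 × 515.165356 = 6473.758791

L=515.165 V=6473.759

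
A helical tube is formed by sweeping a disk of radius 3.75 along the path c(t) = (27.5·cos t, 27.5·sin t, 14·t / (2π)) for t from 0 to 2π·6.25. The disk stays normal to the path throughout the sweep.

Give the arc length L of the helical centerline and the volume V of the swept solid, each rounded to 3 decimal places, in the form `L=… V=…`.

L=1083.461 V=47865.862

2πR = 2π·27.5 = 172.787596
per-turn = √(172.787596² + 14²) = √(29855.5533 + 196) = √30051.5533 = 173.353838
L = 6.25 × 173.353838 = 1083.461490
V = π·3.75² × L = 44.178647 × 1083.461490 = 47865.862390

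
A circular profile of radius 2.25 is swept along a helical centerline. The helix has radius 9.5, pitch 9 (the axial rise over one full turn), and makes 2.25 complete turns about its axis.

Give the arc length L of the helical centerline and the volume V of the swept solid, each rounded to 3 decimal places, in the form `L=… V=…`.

L=135.821 V=2160.142

2πR = 2π·9.5 = 59.690260
per-turn = √(59.690260² + 9²) = √(3562.9272 + 81) = √3643.9272 = 60.364950
L = 2.25 × 60.364950 = 135.821138
V = π·2.25² × L = 15.904313 × 135.821138 = 2160.141857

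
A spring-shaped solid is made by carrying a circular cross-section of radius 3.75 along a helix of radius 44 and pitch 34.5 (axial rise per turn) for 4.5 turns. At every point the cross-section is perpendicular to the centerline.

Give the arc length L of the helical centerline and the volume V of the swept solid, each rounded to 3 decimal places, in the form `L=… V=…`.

2πR = 2π·44 = 276.460154
per-turn = √(276.460154² + 34.5²) = √(76430.2165 + 1190.25) = √77620.4665 = 278.604498
L = 4.5 × 278.604498 = 1253.720242
V = π·3.75² × L = 44.178647 × 1253.720242 = 55387.663639

L=1253.720 V=55387.664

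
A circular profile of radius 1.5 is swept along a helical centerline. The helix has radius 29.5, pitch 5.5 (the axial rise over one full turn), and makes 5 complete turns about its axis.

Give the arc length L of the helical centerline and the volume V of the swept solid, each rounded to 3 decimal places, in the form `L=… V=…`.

2πR = 2π·29.5 = 185.353967
per-turn = √(185.353967² + 5.5²) = √(34356.0929 + 30.25) = √34386.3429 = 185.435549
L = 5 × 185.435549 = 927.177746
V = π·1.5² × L = 7.068583 × 927.177746 = 6553.833291

L=927.178 V=6553.833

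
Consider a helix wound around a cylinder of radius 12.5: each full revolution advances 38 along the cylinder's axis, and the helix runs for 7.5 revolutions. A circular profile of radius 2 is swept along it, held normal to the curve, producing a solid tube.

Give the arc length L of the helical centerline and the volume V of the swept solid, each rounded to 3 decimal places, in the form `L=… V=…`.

2πR = 2π·12.5 = 78.539816
per-turn = √(78.539816² + 38²) = √(6168.5028 + 1444) = √7612.5028 = 87.249658
L = 7.5 × 87.249658 = 654.372432
V = π·2² × L = 12.566371 × 654.372432 = 8223.086500

L=654.372 V=8223.086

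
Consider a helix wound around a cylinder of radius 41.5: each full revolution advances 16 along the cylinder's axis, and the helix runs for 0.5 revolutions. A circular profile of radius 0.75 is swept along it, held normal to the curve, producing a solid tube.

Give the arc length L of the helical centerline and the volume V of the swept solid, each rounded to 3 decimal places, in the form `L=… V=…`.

L=130.621 V=230.827

2πR = 2π·41.5 = 260.752190
per-turn = √(260.752190² + 16²) = √(67991.7047 + 256) = √68247.7047 = 261.242617
L = 0.5 × 261.242617 = 130.621308
V = π·0.75² × L = 1.767146 × 130.621308 = 230.826905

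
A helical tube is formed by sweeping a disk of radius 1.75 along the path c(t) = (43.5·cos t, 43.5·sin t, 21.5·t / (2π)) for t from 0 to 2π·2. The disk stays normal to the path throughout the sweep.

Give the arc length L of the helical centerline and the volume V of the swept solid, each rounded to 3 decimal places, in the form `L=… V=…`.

2πR = 2π·43.5 = 273.318561
per-turn = √(273.318561² + 21.5²) = √(74703.0357 + 462.25) = √75165.2857 = 274.162882
L = 2 × 274.162882 = 548.325763
V = π·1.75² × L = 9.621128 × 548.325763 = 5275.512082

L=548.326 V=5275.512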